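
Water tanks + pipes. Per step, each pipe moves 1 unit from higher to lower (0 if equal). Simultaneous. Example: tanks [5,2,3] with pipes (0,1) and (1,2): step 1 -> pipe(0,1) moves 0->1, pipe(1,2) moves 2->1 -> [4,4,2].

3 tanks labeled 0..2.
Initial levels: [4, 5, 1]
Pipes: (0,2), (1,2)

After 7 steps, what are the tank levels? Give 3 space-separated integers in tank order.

Answer: 4 4 2

Derivation:
Step 1: flows [0->2,1->2] -> levels [3 4 3]
Step 2: flows [0=2,1->2] -> levels [3 3 4]
Step 3: flows [2->0,2->1] -> levels [4 4 2]
Step 4: flows [0->2,1->2] -> levels [3 3 4]
  -> period-2 cycle: step 4 state = step 2 state
  -> state at step 7: (7-2) mod 2 = 1, same as step 3 -> [4 4 2]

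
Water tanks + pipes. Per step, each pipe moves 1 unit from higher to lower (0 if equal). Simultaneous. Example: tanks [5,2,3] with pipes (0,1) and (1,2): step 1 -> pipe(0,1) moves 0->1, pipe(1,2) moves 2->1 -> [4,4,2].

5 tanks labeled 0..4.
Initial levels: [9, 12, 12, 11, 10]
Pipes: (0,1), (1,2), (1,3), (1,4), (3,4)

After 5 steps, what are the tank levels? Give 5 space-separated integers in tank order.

Step 1: flows [1->0,1=2,1->3,1->4,3->4] -> levels [10 9 12 11 12]
Step 2: flows [0->1,2->1,3->1,4->1,4->3] -> levels [9 13 11 11 10]
Step 3: flows [1->0,1->2,1->3,1->4,3->4] -> levels [10 9 12 11 12]
  -> period-2 cycle: step 3 state = step 1 state
  -> state at step 5: (5-1) mod 2 = 0, same as step 1 -> [10 9 12 11 12]

Answer: 10 9 12 11 12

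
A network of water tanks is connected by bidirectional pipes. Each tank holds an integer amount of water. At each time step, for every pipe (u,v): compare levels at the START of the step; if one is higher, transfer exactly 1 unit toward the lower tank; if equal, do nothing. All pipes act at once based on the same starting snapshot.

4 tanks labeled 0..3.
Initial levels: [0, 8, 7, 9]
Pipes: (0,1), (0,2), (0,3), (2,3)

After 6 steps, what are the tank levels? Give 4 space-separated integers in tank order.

Step 1: flows [1->0,2->0,3->0,3->2] -> levels [3 7 7 7]
Step 2: flows [1->0,2->0,3->0,2=3] -> levels [6 6 6 6]
Step 3: flows [0=1,0=2,0=3,2=3] -> levels [6 6 6 6]
  -> stable; steps 4..6 unchanged -> [6 6 6 6]

Answer: 6 6 6 6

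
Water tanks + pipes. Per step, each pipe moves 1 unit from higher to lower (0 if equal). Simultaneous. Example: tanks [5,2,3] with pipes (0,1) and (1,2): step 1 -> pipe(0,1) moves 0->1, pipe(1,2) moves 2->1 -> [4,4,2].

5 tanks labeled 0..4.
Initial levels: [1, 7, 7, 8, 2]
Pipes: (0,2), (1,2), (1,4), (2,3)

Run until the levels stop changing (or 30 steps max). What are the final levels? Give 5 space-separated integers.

Step 1: flows [2->0,1=2,1->4,3->2] -> levels [2 6 7 7 3]
Step 2: flows [2->0,2->1,1->4,2=3] -> levels [3 6 5 7 4]
Step 3: flows [2->0,1->2,1->4,3->2] -> levels [4 4 6 6 5]
Step 4: flows [2->0,2->1,4->1,2=3] -> levels [5 6 4 6 4]
Step 5: flows [0->2,1->2,1->4,3->2] -> levels [4 4 7 5 5]
Step 6: flows [2->0,2->1,4->1,2->3] -> levels [5 6 4 6 4]
  -> period-2 cycle: step 6 state = step 4 state; never stabilizes
  -> state at step 30: (30-4) mod 2 = 0, same as step 4 -> [5 6 4 6 4]

Answer: 5 6 4 6 4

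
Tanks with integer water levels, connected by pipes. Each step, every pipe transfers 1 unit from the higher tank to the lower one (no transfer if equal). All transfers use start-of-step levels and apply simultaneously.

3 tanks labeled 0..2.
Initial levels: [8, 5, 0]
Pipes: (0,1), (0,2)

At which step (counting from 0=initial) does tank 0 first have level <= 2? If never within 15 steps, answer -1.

Step 1: flows [0->1,0->2] -> levels [6 6 1]
Step 2: flows [0=1,0->2] -> levels [5 6 2]
Step 3: flows [1->0,0->2] -> levels [5 5 3]
Step 4: flows [0=1,0->2] -> levels [4 5 4]
Step 5: flows [1->0,0=2] -> levels [5 4 4]
Step 6: flows [0->1,0->2] -> levels [3 5 5]
Step 7: flows [1->0,2->0] -> levels [5 4 4]
  -> period-2 cycle (repeats step 5); tank 0 never drops to <=2
Tank 0 never reaches <=2 within 15 steps

Answer: -1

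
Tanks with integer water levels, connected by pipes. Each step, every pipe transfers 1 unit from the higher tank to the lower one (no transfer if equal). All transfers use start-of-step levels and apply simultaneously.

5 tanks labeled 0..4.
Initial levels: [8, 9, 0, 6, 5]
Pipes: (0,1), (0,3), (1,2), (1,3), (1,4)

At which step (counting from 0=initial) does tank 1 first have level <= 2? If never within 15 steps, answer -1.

Answer: -1

Derivation:
Step 1: flows [1->0,0->3,1->2,1->3,1->4] -> levels [8 5 1 8 6]
Step 2: flows [0->1,0=3,1->2,3->1,4->1] -> levels [7 7 2 7 5]
Step 3: flows [0=1,0=3,1->2,1=3,1->4] -> levels [7 5 3 7 6]
Step 4: flows [0->1,0=3,1->2,3->1,4->1] -> levels [6 7 4 6 5]
Step 5: flows [1->0,0=3,1->2,1->3,1->4] -> levels [7 3 5 7 6]
Step 6: flows [0->1,0=3,2->1,3->1,4->1] -> levels [6 7 4 6 5]
  -> period-2 cycle (repeats step 4); tank 1 never drops to <=2
Tank 1 never reaches <=2 within 15 steps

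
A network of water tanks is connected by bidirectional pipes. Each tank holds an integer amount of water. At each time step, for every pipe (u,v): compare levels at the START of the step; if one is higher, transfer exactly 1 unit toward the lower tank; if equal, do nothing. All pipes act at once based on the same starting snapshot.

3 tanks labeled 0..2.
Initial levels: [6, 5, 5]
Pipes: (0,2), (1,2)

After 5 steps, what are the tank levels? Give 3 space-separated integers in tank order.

Answer: 5 5 6

Derivation:
Step 1: flows [0->2,1=2] -> levels [5 5 6]
Step 2: flows [2->0,2->1] -> levels [6 6 4]
Step 3: flows [0->2,1->2] -> levels [5 5 6]
  -> period-2 cycle: step 3 state = step 1 state
  -> state at step 5: (5-1) mod 2 = 0, same as step 1 -> [5 5 6]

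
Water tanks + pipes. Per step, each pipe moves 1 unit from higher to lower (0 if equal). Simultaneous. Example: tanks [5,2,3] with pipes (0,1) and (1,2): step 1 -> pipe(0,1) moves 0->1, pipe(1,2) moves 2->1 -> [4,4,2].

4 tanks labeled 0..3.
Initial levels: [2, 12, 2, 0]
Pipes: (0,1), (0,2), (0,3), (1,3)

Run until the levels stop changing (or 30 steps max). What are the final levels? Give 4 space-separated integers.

Answer: 5 4 3 4

Derivation:
Step 1: flows [1->0,0=2,0->3,1->3] -> levels [2 10 2 2]
Step 2: flows [1->0,0=2,0=3,1->3] -> levels [3 8 2 3]
Step 3: flows [1->0,0->2,0=3,1->3] -> levels [3 6 3 4]
Step 4: flows [1->0,0=2,3->0,1->3] -> levels [5 4 3 4]
Step 5: flows [0->1,0->2,0->3,1=3] -> levels [2 5 4 5]
Step 6: flows [1->0,2->0,3->0,1=3] -> levels [5 4 3 4]
  -> period-2 cycle: step 6 state = step 4 state; never stabilizes
  -> state at step 30: (30-4) mod 2 = 0, same as step 4 -> [5 4 3 4]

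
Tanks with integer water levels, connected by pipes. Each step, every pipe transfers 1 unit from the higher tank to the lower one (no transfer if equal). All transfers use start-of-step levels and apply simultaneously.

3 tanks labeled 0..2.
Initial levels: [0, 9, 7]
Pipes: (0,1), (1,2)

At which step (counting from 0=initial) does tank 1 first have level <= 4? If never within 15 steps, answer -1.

Step 1: flows [1->0,1->2] -> levels [1 7 8]
Step 2: flows [1->0,2->1] -> levels [2 7 7]
Step 3: flows [1->0,1=2] -> levels [3 6 7]
Step 4: flows [1->0,2->1] -> levels [4 6 6]
Step 5: flows [1->0,1=2] -> levels [5 5 6]
Step 6: flows [0=1,2->1] -> levels [5 6 5]
Step 7: flows [1->0,1->2] -> levels [6 4 6]
Tank 1 first reaches <=4 at step 7

Answer: 7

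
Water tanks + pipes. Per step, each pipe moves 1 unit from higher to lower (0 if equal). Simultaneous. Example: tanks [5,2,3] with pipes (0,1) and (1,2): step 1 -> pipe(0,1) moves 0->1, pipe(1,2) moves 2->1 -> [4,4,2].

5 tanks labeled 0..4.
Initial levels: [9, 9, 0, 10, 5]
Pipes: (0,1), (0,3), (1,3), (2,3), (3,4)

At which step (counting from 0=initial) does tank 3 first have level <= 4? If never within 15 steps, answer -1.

Step 1: flows [0=1,3->0,3->1,3->2,3->4] -> levels [10 10 1 6 6]
Step 2: flows [0=1,0->3,1->3,3->2,3=4] -> levels [9 9 2 7 6]
Step 3: flows [0=1,0->3,1->3,3->2,3->4] -> levels [8 8 3 7 7]
Step 4: flows [0=1,0->3,1->3,3->2,3=4] -> levels [7 7 4 8 7]
Step 5: flows [0=1,3->0,3->1,3->2,3->4] -> levels [8 8 5 4 8]
Tank 3 first reaches <=4 at step 5

Answer: 5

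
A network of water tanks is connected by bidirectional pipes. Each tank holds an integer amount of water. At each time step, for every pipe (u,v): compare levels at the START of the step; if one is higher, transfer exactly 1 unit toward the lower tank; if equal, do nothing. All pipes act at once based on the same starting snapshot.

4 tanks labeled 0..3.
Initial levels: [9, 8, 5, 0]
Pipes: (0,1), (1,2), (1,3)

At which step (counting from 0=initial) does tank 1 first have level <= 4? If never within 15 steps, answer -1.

Answer: 4

Derivation:
Step 1: flows [0->1,1->2,1->3] -> levels [8 7 6 1]
Step 2: flows [0->1,1->2,1->3] -> levels [7 6 7 2]
Step 3: flows [0->1,2->1,1->3] -> levels [6 7 6 3]
Step 4: flows [1->0,1->2,1->3] -> levels [7 4 7 4]
Tank 1 first reaches <=4 at step 4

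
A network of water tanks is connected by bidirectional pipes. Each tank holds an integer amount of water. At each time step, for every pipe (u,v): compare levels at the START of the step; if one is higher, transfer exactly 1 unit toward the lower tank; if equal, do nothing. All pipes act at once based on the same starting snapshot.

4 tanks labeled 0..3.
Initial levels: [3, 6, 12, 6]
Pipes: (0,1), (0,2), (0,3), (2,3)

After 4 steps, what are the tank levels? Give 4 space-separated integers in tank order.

Answer: 5 7 8 7

Derivation:
Step 1: flows [1->0,2->0,3->0,2->3] -> levels [6 5 10 6]
Step 2: flows [0->1,2->0,0=3,2->3] -> levels [6 6 8 7]
Step 3: flows [0=1,2->0,3->0,2->3] -> levels [8 6 6 7]
Step 4: flows [0->1,0->2,0->3,3->2] -> levels [5 7 8 7]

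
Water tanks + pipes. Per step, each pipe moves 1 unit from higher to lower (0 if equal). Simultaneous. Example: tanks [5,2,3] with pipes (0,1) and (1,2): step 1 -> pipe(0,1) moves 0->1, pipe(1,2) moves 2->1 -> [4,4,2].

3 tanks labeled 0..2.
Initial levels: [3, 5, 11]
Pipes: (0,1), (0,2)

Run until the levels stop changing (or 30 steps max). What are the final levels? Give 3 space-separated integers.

Answer: 5 7 7

Derivation:
Step 1: flows [1->0,2->0] -> levels [5 4 10]
Step 2: flows [0->1,2->0] -> levels [5 5 9]
Step 3: flows [0=1,2->0] -> levels [6 5 8]
Step 4: flows [0->1,2->0] -> levels [6 6 7]
Step 5: flows [0=1,2->0] -> levels [7 6 6]
Step 6: flows [0->1,0->2] -> levels [5 7 7]
Step 7: flows [1->0,2->0] -> levels [7 6 6]
  -> period-2 cycle: step 7 state = step 5 state; never stabilizes
  -> state at step 30: (30-5) mod 2 = 1, same as step 6 -> [5 7 7]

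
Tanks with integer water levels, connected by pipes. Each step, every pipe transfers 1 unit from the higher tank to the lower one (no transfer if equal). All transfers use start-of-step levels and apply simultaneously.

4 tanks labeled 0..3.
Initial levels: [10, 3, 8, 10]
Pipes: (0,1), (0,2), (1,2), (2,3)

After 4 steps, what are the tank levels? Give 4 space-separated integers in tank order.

Answer: 8 8 6 9

Derivation:
Step 1: flows [0->1,0->2,2->1,3->2] -> levels [8 5 9 9]
Step 2: flows [0->1,2->0,2->1,2=3] -> levels [8 7 7 9]
Step 3: flows [0->1,0->2,1=2,3->2] -> levels [6 8 9 8]
Step 4: flows [1->0,2->0,2->1,2->3] -> levels [8 8 6 9]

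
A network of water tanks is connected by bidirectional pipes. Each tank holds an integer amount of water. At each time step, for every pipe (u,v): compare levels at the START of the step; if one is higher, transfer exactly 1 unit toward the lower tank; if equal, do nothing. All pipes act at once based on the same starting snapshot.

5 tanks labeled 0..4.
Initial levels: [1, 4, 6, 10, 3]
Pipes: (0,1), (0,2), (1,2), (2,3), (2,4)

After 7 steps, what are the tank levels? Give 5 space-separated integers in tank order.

Step 1: flows [1->0,2->0,2->1,3->2,2->4] -> levels [3 4 4 9 4]
Step 2: flows [1->0,2->0,1=2,3->2,2=4] -> levels [5 3 4 8 4]
Step 3: flows [0->1,0->2,2->1,3->2,2=4] -> levels [3 5 5 7 4]
Step 4: flows [1->0,2->0,1=2,3->2,2->4] -> levels [5 4 4 6 5]
Step 5: flows [0->1,0->2,1=2,3->2,4->2] -> levels [3 5 7 5 4]
Step 6: flows [1->0,2->0,2->1,2->3,2->4] -> levels [5 5 3 6 5]
Step 7: flows [0=1,0->2,1->2,3->2,4->2] -> levels [4 4 7 5 4]

Answer: 4 4 7 5 4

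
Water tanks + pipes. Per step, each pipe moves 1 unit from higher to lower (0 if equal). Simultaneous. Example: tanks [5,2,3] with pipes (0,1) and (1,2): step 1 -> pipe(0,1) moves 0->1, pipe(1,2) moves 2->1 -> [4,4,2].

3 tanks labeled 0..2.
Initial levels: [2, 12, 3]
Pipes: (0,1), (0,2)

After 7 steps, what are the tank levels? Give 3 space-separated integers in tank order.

Answer: 5 6 6

Derivation:
Step 1: flows [1->0,2->0] -> levels [4 11 2]
Step 2: flows [1->0,0->2] -> levels [4 10 3]
Step 3: flows [1->0,0->2] -> levels [4 9 4]
Step 4: flows [1->0,0=2] -> levels [5 8 4]
Step 5: flows [1->0,0->2] -> levels [5 7 5]
Step 6: flows [1->0,0=2] -> levels [6 6 5]
Step 7: flows [0=1,0->2] -> levels [5 6 6]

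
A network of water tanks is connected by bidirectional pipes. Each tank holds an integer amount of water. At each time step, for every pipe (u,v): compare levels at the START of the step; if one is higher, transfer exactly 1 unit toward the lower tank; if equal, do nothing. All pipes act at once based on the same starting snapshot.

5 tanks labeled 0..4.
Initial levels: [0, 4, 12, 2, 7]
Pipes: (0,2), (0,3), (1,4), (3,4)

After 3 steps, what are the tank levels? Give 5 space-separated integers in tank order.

Answer: 4 4 9 4 4

Derivation:
Step 1: flows [2->0,3->0,4->1,4->3] -> levels [2 5 11 2 5]
Step 2: flows [2->0,0=3,1=4,4->3] -> levels [3 5 10 3 4]
Step 3: flows [2->0,0=3,1->4,4->3] -> levels [4 4 9 4 4]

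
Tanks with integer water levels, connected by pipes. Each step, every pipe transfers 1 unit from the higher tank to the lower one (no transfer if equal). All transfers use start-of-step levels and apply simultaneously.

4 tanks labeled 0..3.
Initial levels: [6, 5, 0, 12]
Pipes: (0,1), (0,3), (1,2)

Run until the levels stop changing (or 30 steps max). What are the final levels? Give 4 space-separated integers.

Answer: 5 7 5 6

Derivation:
Step 1: flows [0->1,3->0,1->2] -> levels [6 5 1 11]
Step 2: flows [0->1,3->0,1->2] -> levels [6 5 2 10]
Step 3: flows [0->1,3->0,1->2] -> levels [6 5 3 9]
Step 4: flows [0->1,3->0,1->2] -> levels [6 5 4 8]
Step 5: flows [0->1,3->0,1->2] -> levels [6 5 5 7]
Step 6: flows [0->1,3->0,1=2] -> levels [6 6 5 6]
Step 7: flows [0=1,0=3,1->2] -> levels [6 5 6 6]
Step 8: flows [0->1,0=3,2->1] -> levels [5 7 5 6]
Step 9: flows [1->0,3->0,1->2] -> levels [7 5 6 5]
Step 10: flows [0->1,0->3,2->1] -> levels [5 7 5 6]
  -> period-2 cycle: step 10 state = step 8 state; never stabilizes
  -> state at step 30: (30-8) mod 2 = 0, same as step 8 -> [5 7 5 6]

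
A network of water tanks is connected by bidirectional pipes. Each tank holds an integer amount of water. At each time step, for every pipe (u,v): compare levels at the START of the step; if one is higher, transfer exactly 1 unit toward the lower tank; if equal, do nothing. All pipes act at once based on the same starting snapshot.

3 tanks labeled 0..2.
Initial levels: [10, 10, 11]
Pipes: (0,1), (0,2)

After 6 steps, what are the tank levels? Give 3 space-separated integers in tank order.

Step 1: flows [0=1,2->0] -> levels [11 10 10]
Step 2: flows [0->1,0->2] -> levels [9 11 11]
Step 3: flows [1->0,2->0] -> levels [11 10 10]
  -> period-2 cycle: step 3 state = step 1 state
  -> state at step 6: (6-1) mod 2 = 1, same as step 2 -> [9 11 11]

Answer: 9 11 11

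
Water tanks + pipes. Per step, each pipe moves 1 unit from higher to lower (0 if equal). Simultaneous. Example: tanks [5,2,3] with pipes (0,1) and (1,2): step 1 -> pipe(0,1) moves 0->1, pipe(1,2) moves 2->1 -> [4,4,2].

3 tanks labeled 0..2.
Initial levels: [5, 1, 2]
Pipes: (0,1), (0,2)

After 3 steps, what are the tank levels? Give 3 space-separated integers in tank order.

Answer: 4 2 2

Derivation:
Step 1: flows [0->1,0->2] -> levels [3 2 3]
Step 2: flows [0->1,0=2] -> levels [2 3 3]
Step 3: flows [1->0,2->0] -> levels [4 2 2]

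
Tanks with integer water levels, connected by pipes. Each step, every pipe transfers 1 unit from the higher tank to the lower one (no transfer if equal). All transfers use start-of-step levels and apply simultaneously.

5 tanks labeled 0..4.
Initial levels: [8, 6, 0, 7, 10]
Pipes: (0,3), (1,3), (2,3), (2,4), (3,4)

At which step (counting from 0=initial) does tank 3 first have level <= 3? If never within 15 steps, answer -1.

Answer: -1

Derivation:
Step 1: flows [0->3,3->1,3->2,4->2,4->3] -> levels [7 7 2 7 8]
Step 2: flows [0=3,1=3,3->2,4->2,4->3] -> levels [7 7 4 7 6]
Step 3: flows [0=3,1=3,3->2,4->2,3->4] -> levels [7 7 6 5 6]
Step 4: flows [0->3,1->3,2->3,2=4,4->3] -> levels [6 6 5 9 5]
Step 5: flows [3->0,3->1,3->2,2=4,3->4] -> levels [7 7 6 5 6]
  -> period-2 cycle (repeats step 3); tank 3 never drops to <=3
Tank 3 never reaches <=3 within 15 steps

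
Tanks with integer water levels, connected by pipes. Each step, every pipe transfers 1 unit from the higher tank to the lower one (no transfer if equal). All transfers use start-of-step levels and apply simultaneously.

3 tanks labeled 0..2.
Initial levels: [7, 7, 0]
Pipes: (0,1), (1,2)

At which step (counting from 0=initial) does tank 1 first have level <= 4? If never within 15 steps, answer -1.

Answer: 5

Derivation:
Step 1: flows [0=1,1->2] -> levels [7 6 1]
Step 2: flows [0->1,1->2] -> levels [6 6 2]
Step 3: flows [0=1,1->2] -> levels [6 5 3]
Step 4: flows [0->1,1->2] -> levels [5 5 4]
Step 5: flows [0=1,1->2] -> levels [5 4 5]
Tank 1 first reaches <=4 at step 5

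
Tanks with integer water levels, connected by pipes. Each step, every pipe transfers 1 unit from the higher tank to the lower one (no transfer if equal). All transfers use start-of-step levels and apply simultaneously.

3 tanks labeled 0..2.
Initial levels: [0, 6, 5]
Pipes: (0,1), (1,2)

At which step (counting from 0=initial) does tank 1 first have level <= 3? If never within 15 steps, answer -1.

Answer: 4

Derivation:
Step 1: flows [1->0,1->2] -> levels [1 4 6]
Step 2: flows [1->0,2->1] -> levels [2 4 5]
Step 3: flows [1->0,2->1] -> levels [3 4 4]
Step 4: flows [1->0,1=2] -> levels [4 3 4]
Tank 1 first reaches <=3 at step 4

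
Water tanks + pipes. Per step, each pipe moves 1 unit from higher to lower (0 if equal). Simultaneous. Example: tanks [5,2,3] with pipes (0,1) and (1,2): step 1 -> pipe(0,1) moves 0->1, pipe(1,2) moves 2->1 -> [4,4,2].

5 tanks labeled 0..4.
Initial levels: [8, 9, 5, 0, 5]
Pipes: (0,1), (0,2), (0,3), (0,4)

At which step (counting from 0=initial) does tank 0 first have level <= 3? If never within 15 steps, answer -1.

Step 1: flows [1->0,0->2,0->3,0->4] -> levels [6 8 6 1 6]
Step 2: flows [1->0,0=2,0->3,0=4] -> levels [6 7 6 2 6]
Step 3: flows [1->0,0=2,0->3,0=4] -> levels [6 6 6 3 6]
Step 4: flows [0=1,0=2,0->3,0=4] -> levels [5 6 6 4 6]
Step 5: flows [1->0,2->0,0->3,4->0] -> levels [7 5 5 5 5]
Step 6: flows [0->1,0->2,0->3,0->4] -> levels [3 6 6 6 6]
Tank 0 first reaches <=3 at step 6

Answer: 6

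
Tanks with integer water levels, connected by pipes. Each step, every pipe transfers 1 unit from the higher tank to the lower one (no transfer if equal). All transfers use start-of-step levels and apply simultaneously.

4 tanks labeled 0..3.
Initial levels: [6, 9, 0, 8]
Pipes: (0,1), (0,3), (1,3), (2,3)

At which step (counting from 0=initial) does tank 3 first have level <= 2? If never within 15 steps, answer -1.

Step 1: flows [1->0,3->0,1->3,3->2] -> levels [8 7 1 7]
Step 2: flows [0->1,0->3,1=3,3->2] -> levels [6 8 2 7]
Step 3: flows [1->0,3->0,1->3,3->2] -> levels [8 6 3 6]
Step 4: flows [0->1,0->3,1=3,3->2] -> levels [6 7 4 6]
Step 5: flows [1->0,0=3,1->3,3->2] -> levels [7 5 5 6]
Step 6: flows [0->1,0->3,3->1,3->2] -> levels [5 7 6 5]
Step 7: flows [1->0,0=3,1->3,2->3] -> levels [6 5 5 7]
Step 8: flows [0->1,3->0,3->1,3->2] -> levels [6 7 6 4]
Step 9: flows [1->0,0->3,1->3,2->3] -> levels [6 5 5 7]
  -> period-2 cycle (repeats step 7); tank 3 never drops to <=2
Tank 3 never reaches <=2 within 15 steps

Answer: -1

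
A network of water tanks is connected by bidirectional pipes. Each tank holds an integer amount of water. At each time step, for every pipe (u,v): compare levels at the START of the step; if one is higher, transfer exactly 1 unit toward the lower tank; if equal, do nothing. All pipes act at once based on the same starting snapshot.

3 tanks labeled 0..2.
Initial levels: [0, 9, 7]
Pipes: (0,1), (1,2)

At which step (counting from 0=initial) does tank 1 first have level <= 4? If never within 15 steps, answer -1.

Answer: 7

Derivation:
Step 1: flows [1->0,1->2] -> levels [1 7 8]
Step 2: flows [1->0,2->1] -> levels [2 7 7]
Step 3: flows [1->0,1=2] -> levels [3 6 7]
Step 4: flows [1->0,2->1] -> levels [4 6 6]
Step 5: flows [1->0,1=2] -> levels [5 5 6]
Step 6: flows [0=1,2->1] -> levels [5 6 5]
Step 7: flows [1->0,1->2] -> levels [6 4 6]
Tank 1 first reaches <=4 at step 7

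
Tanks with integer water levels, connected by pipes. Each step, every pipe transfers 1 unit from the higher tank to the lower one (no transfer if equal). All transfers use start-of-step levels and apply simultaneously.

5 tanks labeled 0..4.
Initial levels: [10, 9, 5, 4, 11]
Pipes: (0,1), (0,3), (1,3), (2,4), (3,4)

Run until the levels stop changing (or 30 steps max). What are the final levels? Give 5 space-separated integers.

Step 1: flows [0->1,0->3,1->3,4->2,4->3] -> levels [8 9 6 7 9]
Step 2: flows [1->0,0->3,1->3,4->2,4->3] -> levels [8 7 7 10 7]
Step 3: flows [0->1,3->0,3->1,2=4,3->4] -> levels [8 9 7 7 8]
Step 4: flows [1->0,0->3,1->3,4->2,4->3] -> levels [8 7 8 10 6]
Step 5: flows [0->1,3->0,3->1,2->4,3->4] -> levels [8 9 7 7 8]
  -> period-2 cycle: step 5 state = step 3 state; never stabilizes
  -> state at step 30: (30-3) mod 2 = 1, same as step 4 -> [8 7 8 10 6]

Answer: 8 7 8 10 6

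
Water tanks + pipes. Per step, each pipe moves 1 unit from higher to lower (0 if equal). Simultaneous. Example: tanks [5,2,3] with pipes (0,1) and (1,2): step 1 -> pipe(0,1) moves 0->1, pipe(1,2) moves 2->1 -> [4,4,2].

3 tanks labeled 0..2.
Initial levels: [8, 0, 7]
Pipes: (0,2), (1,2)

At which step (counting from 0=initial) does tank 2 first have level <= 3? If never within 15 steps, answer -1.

Answer: -1

Derivation:
Step 1: flows [0->2,2->1] -> levels [7 1 7]
Step 2: flows [0=2,2->1] -> levels [7 2 6]
Step 3: flows [0->2,2->1] -> levels [6 3 6]
Step 4: flows [0=2,2->1] -> levels [6 4 5]
Step 5: flows [0->2,2->1] -> levels [5 5 5]
Step 6: flows [0=2,1=2] -> levels [5 5 5]
  -> stable; tank 2 stays at 5 > 3
Tank 2 never reaches <=3 within 15 steps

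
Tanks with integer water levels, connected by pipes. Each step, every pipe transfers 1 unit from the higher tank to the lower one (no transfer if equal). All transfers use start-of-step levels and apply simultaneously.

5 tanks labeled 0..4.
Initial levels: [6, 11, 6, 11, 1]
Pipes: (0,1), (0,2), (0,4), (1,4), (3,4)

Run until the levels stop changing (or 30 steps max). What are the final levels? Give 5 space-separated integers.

Step 1: flows [1->0,0=2,0->4,1->4,3->4] -> levels [6 9 6 10 4]
Step 2: flows [1->0,0=2,0->4,1->4,3->4] -> levels [6 7 6 9 7]
Step 3: flows [1->0,0=2,4->0,1=4,3->4] -> levels [8 6 6 8 7]
Step 4: flows [0->1,0->2,0->4,4->1,3->4] -> levels [5 8 7 7 8]
Step 5: flows [1->0,2->0,4->0,1=4,4->3] -> levels [8 7 6 8 6]
Step 6: flows [0->1,0->2,0->4,1->4,3->4] -> levels [5 7 7 7 9]
Step 7: flows [1->0,2->0,4->0,4->1,4->3] -> levels [8 7 6 8 6]
  -> period-2 cycle: step 7 state = step 5 state; never stabilizes
  -> state at step 30: (30-5) mod 2 = 1, same as step 6 -> [5 7 7 7 9]

Answer: 5 7 7 7 9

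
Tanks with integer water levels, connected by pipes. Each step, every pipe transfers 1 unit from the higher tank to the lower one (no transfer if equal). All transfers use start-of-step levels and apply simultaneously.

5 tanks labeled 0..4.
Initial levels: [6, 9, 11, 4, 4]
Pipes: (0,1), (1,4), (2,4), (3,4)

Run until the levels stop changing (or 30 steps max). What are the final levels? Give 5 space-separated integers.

Answer: 7 6 7 6 8

Derivation:
Step 1: flows [1->0,1->4,2->4,3=4] -> levels [7 7 10 4 6]
Step 2: flows [0=1,1->4,2->4,4->3] -> levels [7 6 9 5 7]
Step 3: flows [0->1,4->1,2->4,4->3] -> levels [6 8 8 6 6]
Step 4: flows [1->0,1->4,2->4,3=4] -> levels [7 6 7 6 8]
Step 5: flows [0->1,4->1,4->2,4->3] -> levels [6 8 8 7 5]
Step 6: flows [1->0,1->4,2->4,3->4] -> levels [7 6 7 6 8]
  -> period-2 cycle: step 6 state = step 4 state; never stabilizes
  -> state at step 30: (30-4) mod 2 = 0, same as step 4 -> [7 6 7 6 8]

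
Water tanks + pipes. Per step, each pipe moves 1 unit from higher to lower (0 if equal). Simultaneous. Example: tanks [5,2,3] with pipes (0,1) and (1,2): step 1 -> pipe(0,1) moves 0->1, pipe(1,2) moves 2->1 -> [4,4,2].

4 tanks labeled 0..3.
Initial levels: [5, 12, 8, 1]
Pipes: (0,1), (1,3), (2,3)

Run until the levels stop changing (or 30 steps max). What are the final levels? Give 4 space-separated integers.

Answer: 7 8 6 5

Derivation:
Step 1: flows [1->0,1->3,2->3] -> levels [6 10 7 3]
Step 2: flows [1->0,1->3,2->3] -> levels [7 8 6 5]
Step 3: flows [1->0,1->3,2->3] -> levels [8 6 5 7]
Step 4: flows [0->1,3->1,3->2] -> levels [7 8 6 5]
  -> period-2 cycle: step 4 state = step 2 state; never stabilizes
  -> state at step 30: (30-2) mod 2 = 0, same as step 2 -> [7 8 6 5]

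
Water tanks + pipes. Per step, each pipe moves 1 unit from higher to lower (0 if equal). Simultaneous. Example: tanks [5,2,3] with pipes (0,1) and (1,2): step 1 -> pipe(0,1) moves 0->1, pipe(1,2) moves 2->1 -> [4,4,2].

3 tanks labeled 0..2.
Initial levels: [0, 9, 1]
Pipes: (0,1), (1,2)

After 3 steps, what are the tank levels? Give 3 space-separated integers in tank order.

Answer: 3 3 4

Derivation:
Step 1: flows [1->0,1->2] -> levels [1 7 2]
Step 2: flows [1->0,1->2] -> levels [2 5 3]
Step 3: flows [1->0,1->2] -> levels [3 3 4]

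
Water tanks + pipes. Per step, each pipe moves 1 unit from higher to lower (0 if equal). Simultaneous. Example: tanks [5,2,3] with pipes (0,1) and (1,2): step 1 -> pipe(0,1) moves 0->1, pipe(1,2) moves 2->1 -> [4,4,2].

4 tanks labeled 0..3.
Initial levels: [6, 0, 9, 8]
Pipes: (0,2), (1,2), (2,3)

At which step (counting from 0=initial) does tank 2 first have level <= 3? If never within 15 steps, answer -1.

Step 1: flows [2->0,2->1,2->3] -> levels [7 1 6 9]
Step 2: flows [0->2,2->1,3->2] -> levels [6 2 7 8]
Step 3: flows [2->0,2->1,3->2] -> levels [7 3 6 7]
Step 4: flows [0->2,2->1,3->2] -> levels [6 4 7 6]
Step 5: flows [2->0,2->1,2->3] -> levels [7 5 4 7]
Step 6: flows [0->2,1->2,3->2] -> levels [6 4 7 6]
  -> period-2 cycle (repeats step 4); tank 2 never drops to <=3
Tank 2 never reaches <=3 within 15 steps

Answer: -1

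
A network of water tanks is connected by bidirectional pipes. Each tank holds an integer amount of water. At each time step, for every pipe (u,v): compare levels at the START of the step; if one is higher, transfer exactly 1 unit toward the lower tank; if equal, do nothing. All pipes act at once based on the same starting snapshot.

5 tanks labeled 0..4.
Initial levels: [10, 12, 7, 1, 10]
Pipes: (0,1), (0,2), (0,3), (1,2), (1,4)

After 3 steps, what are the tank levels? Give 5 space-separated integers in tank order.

Answer: 9 8 9 4 10

Derivation:
Step 1: flows [1->0,0->2,0->3,1->2,1->4] -> levels [9 9 9 2 11]
Step 2: flows [0=1,0=2,0->3,1=2,4->1] -> levels [8 10 9 3 10]
Step 3: flows [1->0,2->0,0->3,1->2,1=4] -> levels [9 8 9 4 10]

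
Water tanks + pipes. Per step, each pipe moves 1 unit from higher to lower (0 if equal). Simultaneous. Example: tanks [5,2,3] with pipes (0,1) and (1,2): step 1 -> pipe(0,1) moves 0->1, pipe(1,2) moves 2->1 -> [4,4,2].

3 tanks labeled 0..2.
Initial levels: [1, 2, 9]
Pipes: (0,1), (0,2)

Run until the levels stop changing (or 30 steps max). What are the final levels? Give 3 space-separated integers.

Answer: 4 4 4

Derivation:
Step 1: flows [1->0,2->0] -> levels [3 1 8]
Step 2: flows [0->1,2->0] -> levels [3 2 7]
Step 3: flows [0->1,2->0] -> levels [3 3 6]
Step 4: flows [0=1,2->0] -> levels [4 3 5]
Step 5: flows [0->1,2->0] -> levels [4 4 4]
Step 6: flows [0=1,0=2] -> levels [4 4 4]
  -> stable (no change)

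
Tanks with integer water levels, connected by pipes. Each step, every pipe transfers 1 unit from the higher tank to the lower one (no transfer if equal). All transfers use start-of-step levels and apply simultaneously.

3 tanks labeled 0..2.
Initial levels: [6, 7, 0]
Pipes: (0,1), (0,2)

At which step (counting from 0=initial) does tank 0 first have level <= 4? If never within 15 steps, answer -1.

Answer: 4

Derivation:
Step 1: flows [1->0,0->2] -> levels [6 6 1]
Step 2: flows [0=1,0->2] -> levels [5 6 2]
Step 3: flows [1->0,0->2] -> levels [5 5 3]
Step 4: flows [0=1,0->2] -> levels [4 5 4]
Tank 0 first reaches <=4 at step 4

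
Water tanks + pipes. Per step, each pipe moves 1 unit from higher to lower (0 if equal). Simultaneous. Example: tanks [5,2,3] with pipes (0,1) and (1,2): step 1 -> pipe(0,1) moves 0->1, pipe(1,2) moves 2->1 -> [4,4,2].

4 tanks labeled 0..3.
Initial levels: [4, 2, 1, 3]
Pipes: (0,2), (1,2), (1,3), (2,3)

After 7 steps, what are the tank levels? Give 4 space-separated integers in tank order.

Answer: 3 2 4 1

Derivation:
Step 1: flows [0->2,1->2,3->1,3->2] -> levels [3 2 4 1]
Step 2: flows [2->0,2->1,1->3,2->3] -> levels [4 2 1 3]
  -> period-2 cycle: step 2 state = step 0 state
  -> state at step 7: (7-0) mod 2 = 1, same as step 1 -> [3 2 4 1]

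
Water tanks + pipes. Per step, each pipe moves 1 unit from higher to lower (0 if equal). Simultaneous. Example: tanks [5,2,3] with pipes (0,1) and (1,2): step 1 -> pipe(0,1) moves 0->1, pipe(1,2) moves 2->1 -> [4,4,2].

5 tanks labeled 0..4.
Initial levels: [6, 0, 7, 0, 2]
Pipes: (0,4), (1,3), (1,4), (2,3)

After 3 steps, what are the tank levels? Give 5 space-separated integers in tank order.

Step 1: flows [0->4,1=3,4->1,2->3] -> levels [5 1 6 1 2]
Step 2: flows [0->4,1=3,4->1,2->3] -> levels [4 2 5 2 2]
Step 3: flows [0->4,1=3,1=4,2->3] -> levels [3 2 4 3 3]

Answer: 3 2 4 3 3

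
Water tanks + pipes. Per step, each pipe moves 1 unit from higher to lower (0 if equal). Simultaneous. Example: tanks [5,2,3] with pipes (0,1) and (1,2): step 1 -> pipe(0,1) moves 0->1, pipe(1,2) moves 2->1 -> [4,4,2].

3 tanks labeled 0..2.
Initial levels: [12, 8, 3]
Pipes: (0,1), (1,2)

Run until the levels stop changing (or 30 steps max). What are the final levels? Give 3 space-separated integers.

Answer: 7 9 7

Derivation:
Step 1: flows [0->1,1->2] -> levels [11 8 4]
Step 2: flows [0->1,1->2] -> levels [10 8 5]
Step 3: flows [0->1,1->2] -> levels [9 8 6]
Step 4: flows [0->1,1->2] -> levels [8 8 7]
Step 5: flows [0=1,1->2] -> levels [8 7 8]
Step 6: flows [0->1,2->1] -> levels [7 9 7]
Step 7: flows [1->0,1->2] -> levels [8 7 8]
  -> period-2 cycle: step 7 state = step 5 state; never stabilizes
  -> state at step 30: (30-5) mod 2 = 1, same as step 6 -> [7 9 7]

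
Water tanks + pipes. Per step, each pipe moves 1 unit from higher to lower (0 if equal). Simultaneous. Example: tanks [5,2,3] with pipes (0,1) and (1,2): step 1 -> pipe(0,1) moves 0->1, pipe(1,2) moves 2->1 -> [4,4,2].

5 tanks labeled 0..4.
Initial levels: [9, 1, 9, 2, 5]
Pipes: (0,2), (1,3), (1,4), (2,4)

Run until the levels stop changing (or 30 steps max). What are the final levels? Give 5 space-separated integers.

Answer: 5 6 7 4 4

Derivation:
Step 1: flows [0=2,3->1,4->1,2->4] -> levels [9 3 8 1 5]
Step 2: flows [0->2,1->3,4->1,2->4] -> levels [8 3 8 2 5]
Step 3: flows [0=2,1->3,4->1,2->4] -> levels [8 3 7 3 5]
Step 4: flows [0->2,1=3,4->1,2->4] -> levels [7 4 7 3 5]
Step 5: flows [0=2,1->3,4->1,2->4] -> levels [7 4 6 4 5]
Step 6: flows [0->2,1=3,4->1,2->4] -> levels [6 5 6 4 5]
Step 7: flows [0=2,1->3,1=4,2->4] -> levels [6 4 5 5 6]
Step 8: flows [0->2,3->1,4->1,4->2] -> levels [5 6 7 4 4]
Step 9: flows [2->0,1->3,1->4,2->4] -> levels [6 4 5 5 6]
  -> period-2 cycle: step 9 state = step 7 state; never stabilizes
  -> state at step 30: (30-7) mod 2 = 1, same as step 8 -> [5 6 7 4 4]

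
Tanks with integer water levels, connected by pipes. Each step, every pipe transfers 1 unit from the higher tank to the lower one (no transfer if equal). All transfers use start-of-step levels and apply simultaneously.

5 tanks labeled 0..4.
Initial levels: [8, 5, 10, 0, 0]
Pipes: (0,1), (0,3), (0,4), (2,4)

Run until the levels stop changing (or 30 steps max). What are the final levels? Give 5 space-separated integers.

Answer: 3 5 4 5 6

Derivation:
Step 1: flows [0->1,0->3,0->4,2->4] -> levels [5 6 9 1 2]
Step 2: flows [1->0,0->3,0->4,2->4] -> levels [4 5 8 2 4]
Step 3: flows [1->0,0->3,0=4,2->4] -> levels [4 4 7 3 5]
Step 4: flows [0=1,0->3,4->0,2->4] -> levels [4 4 6 4 5]
Step 5: flows [0=1,0=3,4->0,2->4] -> levels [5 4 5 4 5]
Step 6: flows [0->1,0->3,0=4,2=4] -> levels [3 5 5 5 5]
Step 7: flows [1->0,3->0,4->0,2=4] -> levels [6 4 5 4 4]
Step 8: flows [0->1,0->3,0->4,2->4] -> levels [3 5 4 5 6]
Step 9: flows [1->0,3->0,4->0,4->2] -> levels [6 4 5 4 4]
  -> period-2 cycle: step 9 state = step 7 state; never stabilizes
  -> state at step 30: (30-7) mod 2 = 1, same as step 8 -> [3 5 4 5 6]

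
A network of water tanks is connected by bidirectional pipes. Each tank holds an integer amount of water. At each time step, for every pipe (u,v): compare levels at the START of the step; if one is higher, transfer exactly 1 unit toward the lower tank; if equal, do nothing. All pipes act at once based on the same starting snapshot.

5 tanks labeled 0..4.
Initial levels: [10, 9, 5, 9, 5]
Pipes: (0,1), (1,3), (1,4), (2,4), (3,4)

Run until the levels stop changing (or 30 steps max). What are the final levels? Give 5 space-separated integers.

Step 1: flows [0->1,1=3,1->4,2=4,3->4] -> levels [9 9 5 8 7]
Step 2: flows [0=1,1->3,1->4,4->2,3->4] -> levels [9 7 6 8 8]
Step 3: flows [0->1,3->1,4->1,4->2,3=4] -> levels [8 10 7 7 6]
Step 4: flows [1->0,1->3,1->4,2->4,3->4] -> levels [9 7 6 7 9]
Step 5: flows [0->1,1=3,4->1,4->2,4->3] -> levels [8 9 7 8 6]
Step 6: flows [1->0,1->3,1->4,2->4,3->4] -> levels [9 6 6 8 9]
Step 7: flows [0->1,3->1,4->1,4->2,4->3] -> levels [8 9 7 8 6]
  -> period-2 cycle: step 7 state = step 5 state; never stabilizes
  -> state at step 30: (30-5) mod 2 = 1, same as step 6 -> [9 6 6 8 9]

Answer: 9 6 6 8 9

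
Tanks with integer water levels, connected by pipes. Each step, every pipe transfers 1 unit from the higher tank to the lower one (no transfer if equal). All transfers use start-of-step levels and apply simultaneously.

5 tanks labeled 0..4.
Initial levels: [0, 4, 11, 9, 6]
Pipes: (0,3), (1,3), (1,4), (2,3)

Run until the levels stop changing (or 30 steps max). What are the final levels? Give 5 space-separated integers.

Step 1: flows [3->0,3->1,4->1,2->3] -> levels [1 6 10 8 5]
Step 2: flows [3->0,3->1,1->4,2->3] -> levels [2 6 9 7 6]
Step 3: flows [3->0,3->1,1=4,2->3] -> levels [3 7 8 6 6]
Step 4: flows [3->0,1->3,1->4,2->3] -> levels [4 5 7 7 7]
Step 5: flows [3->0,3->1,4->1,2=3] -> levels [5 7 7 5 6]
Step 6: flows [0=3,1->3,1->4,2->3] -> levels [5 5 6 7 7]
Step 7: flows [3->0,3->1,4->1,3->2] -> levels [6 7 7 4 6]
Step 8: flows [0->3,1->3,1->4,2->3] -> levels [5 5 6 7 7]
  -> period-2 cycle: step 8 state = step 6 state; never stabilizes
  -> state at step 30: (30-6) mod 2 = 0, same as step 6 -> [5 5 6 7 7]

Answer: 5 5 6 7 7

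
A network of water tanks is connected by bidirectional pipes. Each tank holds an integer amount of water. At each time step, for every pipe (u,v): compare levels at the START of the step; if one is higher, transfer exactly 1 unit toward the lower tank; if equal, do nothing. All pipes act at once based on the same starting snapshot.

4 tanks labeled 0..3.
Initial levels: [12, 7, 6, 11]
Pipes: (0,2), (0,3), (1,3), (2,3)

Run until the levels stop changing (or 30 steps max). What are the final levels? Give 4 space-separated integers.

Step 1: flows [0->2,0->3,3->1,3->2] -> levels [10 8 8 10]
Step 2: flows [0->2,0=3,3->1,3->2] -> levels [9 9 10 8]
Step 3: flows [2->0,0->3,1->3,2->3] -> levels [9 8 8 11]
Step 4: flows [0->2,3->0,3->1,3->2] -> levels [9 9 10 8]
  -> period-2 cycle: step 4 state = step 2 state; never stabilizes
  -> state at step 30: (30-2) mod 2 = 0, same as step 2 -> [9 9 10 8]

Answer: 9 9 10 8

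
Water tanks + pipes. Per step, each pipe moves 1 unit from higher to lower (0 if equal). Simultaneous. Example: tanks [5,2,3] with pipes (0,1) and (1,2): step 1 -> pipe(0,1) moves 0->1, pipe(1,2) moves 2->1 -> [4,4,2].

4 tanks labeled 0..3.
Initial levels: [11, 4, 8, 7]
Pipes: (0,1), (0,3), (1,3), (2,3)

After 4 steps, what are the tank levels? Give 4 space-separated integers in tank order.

Step 1: flows [0->1,0->3,3->1,2->3] -> levels [9 6 7 8]
Step 2: flows [0->1,0->3,3->1,3->2] -> levels [7 8 8 7]
Step 3: flows [1->0,0=3,1->3,2->3] -> levels [8 6 7 9]
Step 4: flows [0->1,3->0,3->1,3->2] -> levels [8 8 8 6]

Answer: 8 8 8 6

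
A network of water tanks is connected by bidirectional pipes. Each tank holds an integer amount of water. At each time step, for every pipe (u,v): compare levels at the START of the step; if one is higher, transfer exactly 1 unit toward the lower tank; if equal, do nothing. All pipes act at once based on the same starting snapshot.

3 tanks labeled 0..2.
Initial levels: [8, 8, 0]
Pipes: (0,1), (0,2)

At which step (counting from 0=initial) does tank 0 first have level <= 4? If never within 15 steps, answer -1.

Step 1: flows [0=1,0->2] -> levels [7 8 1]
Step 2: flows [1->0,0->2] -> levels [7 7 2]
Step 3: flows [0=1,0->2] -> levels [6 7 3]
Step 4: flows [1->0,0->2] -> levels [6 6 4]
Step 5: flows [0=1,0->2] -> levels [5 6 5]
Step 6: flows [1->0,0=2] -> levels [6 5 5]
Step 7: flows [0->1,0->2] -> levels [4 6 6]
Tank 0 first reaches <=4 at step 7

Answer: 7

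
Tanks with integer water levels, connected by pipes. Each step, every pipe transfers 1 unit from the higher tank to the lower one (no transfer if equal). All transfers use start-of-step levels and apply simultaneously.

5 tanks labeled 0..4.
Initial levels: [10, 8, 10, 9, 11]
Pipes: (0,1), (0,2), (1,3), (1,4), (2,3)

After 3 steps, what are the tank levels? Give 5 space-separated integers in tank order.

Step 1: flows [0->1,0=2,3->1,4->1,2->3] -> levels [9 11 9 9 10]
Step 2: flows [1->0,0=2,1->3,1->4,2=3] -> levels [10 8 9 10 11]
Step 3: flows [0->1,0->2,3->1,4->1,3->2] -> levels [8 11 11 8 10]

Answer: 8 11 11 8 10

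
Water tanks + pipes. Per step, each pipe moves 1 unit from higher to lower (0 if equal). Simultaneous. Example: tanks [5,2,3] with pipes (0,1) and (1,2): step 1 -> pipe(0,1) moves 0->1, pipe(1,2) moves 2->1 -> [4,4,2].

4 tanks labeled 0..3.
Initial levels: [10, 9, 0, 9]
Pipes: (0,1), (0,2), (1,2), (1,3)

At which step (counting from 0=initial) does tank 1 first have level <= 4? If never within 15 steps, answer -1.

Answer: -1

Derivation:
Step 1: flows [0->1,0->2,1->2,1=3] -> levels [8 9 2 9]
Step 2: flows [1->0,0->2,1->2,1=3] -> levels [8 7 4 9]
Step 3: flows [0->1,0->2,1->2,3->1] -> levels [6 8 6 8]
Step 4: flows [1->0,0=2,1->2,1=3] -> levels [7 6 7 8]
Step 5: flows [0->1,0=2,2->1,3->1] -> levels [6 9 6 7]
Step 6: flows [1->0,0=2,1->2,1->3] -> levels [7 6 7 8]
  -> period-2 cycle (repeats step 4); tank 1 never drops to <=4
Tank 1 never reaches <=4 within 15 steps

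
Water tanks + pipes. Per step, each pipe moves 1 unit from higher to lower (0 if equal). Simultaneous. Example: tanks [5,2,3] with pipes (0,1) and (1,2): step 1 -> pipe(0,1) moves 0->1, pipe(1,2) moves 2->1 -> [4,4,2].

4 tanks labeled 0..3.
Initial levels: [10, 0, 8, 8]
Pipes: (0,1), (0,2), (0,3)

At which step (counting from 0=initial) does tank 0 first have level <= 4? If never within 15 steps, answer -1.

Step 1: flows [0->1,0->2,0->3] -> levels [7 1 9 9]
Step 2: flows [0->1,2->0,3->0] -> levels [8 2 8 8]
Step 3: flows [0->1,0=2,0=3] -> levels [7 3 8 8]
Step 4: flows [0->1,2->0,3->0] -> levels [8 4 7 7]
Step 5: flows [0->1,0->2,0->3] -> levels [5 5 8 8]
Step 6: flows [0=1,2->0,3->0] -> levels [7 5 7 7]
Step 7: flows [0->1,0=2,0=3] -> levels [6 6 7 7]
Step 8: flows [0=1,2->0,3->0] -> levels [8 6 6 6]
Step 9: flows [0->1,0->2,0->3] -> levels [5 7 7 7]
Step 10: flows [1->0,2->0,3->0] -> levels [8 6 6 6]
  -> period-2 cycle (repeats step 8); tank 0 never drops to <=4
Tank 0 never reaches <=4 within 15 steps

Answer: -1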